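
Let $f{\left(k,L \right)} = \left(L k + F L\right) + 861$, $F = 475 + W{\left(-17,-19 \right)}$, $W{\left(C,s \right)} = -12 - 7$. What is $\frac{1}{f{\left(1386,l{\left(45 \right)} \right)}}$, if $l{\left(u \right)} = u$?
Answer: $\frac{1}{83751} \approx 1.194 \cdot 10^{-5}$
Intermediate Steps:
$W{\left(C,s \right)} = -19$ ($W{\left(C,s \right)} = -12 - 7 = -19$)
$F = 456$ ($F = 475 - 19 = 456$)
$f{\left(k,L \right)} = 861 + 456 L + L k$ ($f{\left(k,L \right)} = \left(L k + 456 L\right) + 861 = \left(456 L + L k\right) + 861 = 861 + 456 L + L k$)
$\frac{1}{f{\left(1386,l{\left(45 \right)} \right)}} = \frac{1}{861 + 456 \cdot 45 + 45 \cdot 1386} = \frac{1}{861 + 20520 + 62370} = \frac{1}{83751}$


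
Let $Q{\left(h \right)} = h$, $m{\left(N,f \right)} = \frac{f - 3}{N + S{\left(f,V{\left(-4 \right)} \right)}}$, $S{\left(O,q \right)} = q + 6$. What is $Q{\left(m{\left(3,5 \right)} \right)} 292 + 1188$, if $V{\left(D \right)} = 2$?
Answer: $\frac{13652}{11} \approx 1241.1$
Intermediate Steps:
$S{\left(O,q \right)} = 6 + q$
$m{\left(N,f \right)} = \frac{-3 + f}{8 + N}$ ($m{\left(N,f \right)} = \frac{f - 3}{N + \left(6 + 2\right)} = \frac{-3 + f}{N + 8} = \frac{-3 + f}{8 + N}$)
$Q{\left(m{\left(3,5 \right)} \right)} 292 + 1188 = \frac{-3 + 5}{8 + 3} \cdot 292 + 1188 = \frac{1}{11} \cdot 2 \cdot 292 + 1188 = \frac{2}{11} \cdot 292 + 1188 = \frac{584}{11} + 1188 = \frac{13652}{11}$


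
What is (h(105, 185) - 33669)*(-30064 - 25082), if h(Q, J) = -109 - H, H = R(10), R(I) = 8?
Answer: 1863162756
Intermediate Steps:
H = 8
h(Q, J) = -117 (h(Q, J) = -109 - 1*8 = -109 - 8 = -117)
(h(105, 185) - 33669)*(-30064 - 25082) = (-117 - 33669)*(-30064 - 25082) = -33786*(-55146) = 1863162756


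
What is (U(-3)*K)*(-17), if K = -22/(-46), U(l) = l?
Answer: 561/23 ≈ 24.391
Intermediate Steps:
K = 11/23 (K = -22*(-1/46) = 11/23 ≈ 0.47826)
(U(-3)*K)*(-17) = -3*11/23*(-17) = -33/23*(-17) = 561/23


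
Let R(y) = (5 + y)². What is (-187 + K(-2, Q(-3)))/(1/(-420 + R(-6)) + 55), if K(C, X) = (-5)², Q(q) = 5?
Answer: -33939/11522 ≈ -2.9456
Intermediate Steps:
K(C, X) = 25
(-187 + K(-2, Q(-3)))/(1/(-420 + R(-6)) + 55) = (-187 + 25)/(1/(-420 + (5 - 6)²) + 55) = -162/(1/(-420 + (-1)²) + 55) = -162/(1/(-420 + 1) + 55) = -162/(1/(-419) + 55) = -162/(-1/419 + 55) = -162/23044/419 = -162*419/23044 = -33939/11522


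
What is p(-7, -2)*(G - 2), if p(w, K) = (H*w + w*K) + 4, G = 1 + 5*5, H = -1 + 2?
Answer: 264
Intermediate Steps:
H = 1
G = 26 (G = 1 + 25 = 26)
p(w, K) = 4 + w + K*w (p(w, K) = (1*w + w*K) + 4 = (w + K*w) + 4 = 4 + w + K*w)
p(-7, -2)*(G - 2) = (4 - 7 - 2*(-7))*(26 - 2) = (4 - 7 + 14)*24 = 11*24 = 264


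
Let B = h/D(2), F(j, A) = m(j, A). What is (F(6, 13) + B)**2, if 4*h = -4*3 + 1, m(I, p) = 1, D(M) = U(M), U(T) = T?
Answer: 9/64 ≈ 0.14063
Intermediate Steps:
D(M) = M
h = -11/4 (h = (-4*3 + 1)/4 = (-12 + 1)/4 = (1/4)*(-11) = -11/4 ≈ -2.7500)
F(j, A) = 1
B = -11/8 (B = -11/4/2 = (1/2)*(-11/4) = -11/8 ≈ -1.3750)
(F(6, 13) + B)**2 = (1 - 11/8)**2 = (-3/8)**2 = 9/64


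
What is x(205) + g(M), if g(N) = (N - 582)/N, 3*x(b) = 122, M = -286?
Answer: 18748/429 ≈ 43.702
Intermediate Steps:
x(b) = 122/3 (x(b) = (⅓)*122 = 122/3)
g(N) = (-582 + N)/N
x(205) + g(M) = 122/3 + (-582 - 286)/(-286) = 122/3 - 1/286*(-868) = 122/3 + 434/143 = 18748/429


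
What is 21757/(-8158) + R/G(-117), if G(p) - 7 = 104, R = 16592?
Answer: 132942509/905538 ≈ 146.81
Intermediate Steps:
G(p) = 111 (G(p) = 7 + 104 = 111)
21757/(-8158) + R/G(-117) = 21757/(-8158) + 16592/111 = 21757*(-1/8158) + 16592*(1/111) = -21757/8158 + 16592/111 = 132942509/905538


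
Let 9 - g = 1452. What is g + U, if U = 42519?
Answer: 41076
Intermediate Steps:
g = -1443 (g = 9 - 1*1452 = 9 - 1452 = -1443)
g + U = -1443 + 42519 = 41076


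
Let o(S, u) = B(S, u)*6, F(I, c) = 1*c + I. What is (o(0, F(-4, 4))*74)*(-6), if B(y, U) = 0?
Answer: 0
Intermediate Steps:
F(I, c) = I + c (F(I, c) = c + I = I + c)
o(S, u) = 0 (o(S, u) = 0*6 = 0)
(o(0, F(-4, 4))*74)*(-6) = (0*74)*(-6) = 0*(-6) = 0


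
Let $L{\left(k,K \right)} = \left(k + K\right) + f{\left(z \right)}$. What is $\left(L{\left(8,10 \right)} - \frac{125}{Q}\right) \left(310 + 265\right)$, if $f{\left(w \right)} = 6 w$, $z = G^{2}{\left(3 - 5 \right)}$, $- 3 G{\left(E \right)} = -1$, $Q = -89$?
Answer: $\frac{3081425}{267} \approx 11541.0$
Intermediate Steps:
$G{\left(E \right)} = \frac{1}{3}$ ($G{\left(E \right)} = \left(- \frac{1}{3}\right) \left(-1\right) = \frac{1}{3}$)
$z = \frac{1}{9}$ ($z = \left(\frac{1}{3}\right)^{2} = \frac{1}{9} \approx 0.11111$)
$L{\left(k,K \right)} = \frac{2}{3} + K + k$ ($L{\left(k,K \right)} = \left(k + K\right) + 6 \cdot \frac{1}{9} = \left(K + k\right) + \frac{2}{3} = \frac{2}{3} + K + k$)
$\left(L{\left(8,10 \right)} - \frac{125}{Q}\right) \left(310 + 265\right) = \left(\left(\frac{2}{3} + 10 + 8\right) - \frac{125}{-89}\right) \left(310 + 265\right) = \left(\frac{56}{3} - - \frac{125}{89}\right) 575 = \left(\frac{56}{3} + \frac{125}{89}\right) 575 = \frac{5359}{267} \cdot 575 = \frac{3081425}{267}$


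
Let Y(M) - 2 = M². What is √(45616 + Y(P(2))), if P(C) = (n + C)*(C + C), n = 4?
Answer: √46194 ≈ 214.93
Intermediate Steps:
P(C) = 2*C*(4 + C) (P(C) = (4 + C)*(C + C) = (4 + C)*(2*C) = 2*C*(4 + C))
Y(M) = 2 + M²
√(45616 + Y(P(2))) = √(45616 + (2 + (2*2*(4 + 2))²)) = √(45616 + (2 + (2*2*6)²)) = √(45616 + (2 + 24²)) = √(45616 + (2 + 576)) = √(45616 + 578) = √46194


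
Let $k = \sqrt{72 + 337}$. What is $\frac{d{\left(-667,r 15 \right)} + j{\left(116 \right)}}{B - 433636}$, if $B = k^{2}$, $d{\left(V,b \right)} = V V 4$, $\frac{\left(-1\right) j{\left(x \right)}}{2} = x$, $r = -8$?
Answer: $- \frac{593108}{144409} \approx -4.1071$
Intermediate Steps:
$j{\left(x \right)} = - 2 x$
$d{\left(V,b \right)} = 4 V^{2}$ ($d{\left(V,b \right)} = V^{2} \cdot 4 = 4 V^{2}$)
$k = \sqrt{409} \approx 20.224$
$B = 409$ ($B = \left(\sqrt{409}\right)^{2} = 409$)
$\frac{d{\left(-667,r 15 \right)} + j{\left(116 \right)}}{B - 433636} = \frac{4 \left(-667\right)^{2} - 232}{409 - 433636} = \frac{4 \cdot 444889 - 232}{-433227} = \left(1779556 - 232\right) \left(- \frac{1}{433227}\right) = 1779324 \left(- \frac{1}{433227}\right) = - \frac{593108}{144409}$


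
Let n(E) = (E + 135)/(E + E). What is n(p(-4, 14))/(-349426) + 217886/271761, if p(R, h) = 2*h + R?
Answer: 174020875949/217052249568 ≈ 0.80175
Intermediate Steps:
p(R, h) = R + 2*h
n(E) = (135 + E)/(2*E) (n(E) = (135 + E)/((2*E)) = (135 + E)*(1/(2*E)) = (135 + E)/(2*E))
n(p(-4, 14))/(-349426) + 217886/271761 = ((135 + (-4 + 2*14))/(2*(-4 + 2*14)))/(-349426) + 217886/271761 = ((135 + (-4 + 28))/(2*(-4 + 28)))*(-1/349426) + 217886*(1/271761) = ((½)*(135 + 24)/24)*(-1/349426) + 217886/271761 = ((½)*(1/24)*159)*(-1/349426) + 217886/271761 = (53/16)*(-1/349426) + 217886/271761 = -53/5590816 + 217886/271761 = 174020875949/217052249568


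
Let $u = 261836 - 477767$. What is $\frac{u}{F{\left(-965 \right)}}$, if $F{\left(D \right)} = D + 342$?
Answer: $\frac{215931}{623} \approx 346.6$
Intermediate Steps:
$u = -215931$
$F{\left(D \right)} = 342 + D$
$\frac{u}{F{\left(-965 \right)}} = - \frac{215931}{342 - 965} = - \frac{215931}{-623} = \left(-215931\right) \left(- \frac{1}{623}\right) = \frac{215931}{623}$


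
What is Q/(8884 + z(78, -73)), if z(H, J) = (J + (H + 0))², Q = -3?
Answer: -3/8909 ≈ -0.00033674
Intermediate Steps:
z(H, J) = (H + J)² (z(H, J) = (J + H)² = (H + J)²)
Q/(8884 + z(78, -73)) = -3/(8884 + (78 - 73)²) = -3/(8884 + 5²) = -3/(8884 + 25) = -3/8909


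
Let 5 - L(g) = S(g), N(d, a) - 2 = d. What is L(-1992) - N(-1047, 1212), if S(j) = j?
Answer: 3042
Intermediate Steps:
N(d, a) = 2 + d
L(g) = 5 - g
L(-1992) - N(-1047, 1212) = (5 - 1*(-1992)) - (2 - 1047) = (5 + 1992) - 1*(-1045) = 1997 + 1045 = 3042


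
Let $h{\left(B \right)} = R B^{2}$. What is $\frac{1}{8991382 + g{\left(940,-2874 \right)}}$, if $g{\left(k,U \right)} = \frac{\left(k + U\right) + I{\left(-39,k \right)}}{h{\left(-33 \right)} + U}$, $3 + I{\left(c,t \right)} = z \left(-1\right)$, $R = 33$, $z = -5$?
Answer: $\frac{11021}{99094020378} \approx 1.1122 \cdot 10^{-7}$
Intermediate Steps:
$I{\left(c,t \right)} = 2$ ($I{\left(c,t \right)} = -3 - -5 = -3 + 5 = 2$)
$h{\left(B \right)} = 33 B^{2}$
$g{\left(k,U \right)} = \frac{2 + U + k}{35937 + U}$ ($g{\left(k,U \right)} = \frac{\left(k + U\right) + 2}{33 \left(-33\right)^{2} + U} = \frac{\left(U + k\right) + 2}{33 \cdot 1089 + U} = \frac{2 + U + k}{35937 + U}$)
$\frac{1}{8991382 + g{\left(940,-2874 \right)}} = \frac{1}{8991382 + \frac{2 - 2874 + 940}{35937 - 2874}} = \frac{1}{8991382 + \frac{1}{33063} \left(-1932\right)} = \frac{1}{8991382 - \frac{644}{11021}} = \frac{1}{\frac{99094020378}{11021}} = \frac{11021}{99094020378}$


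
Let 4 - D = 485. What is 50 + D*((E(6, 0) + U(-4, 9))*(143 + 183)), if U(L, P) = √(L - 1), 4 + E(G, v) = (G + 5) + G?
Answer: -2038428 - 156806*I*√5 ≈ -2.0384e+6 - 3.5063e+5*I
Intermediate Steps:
D = -481 (D = 4 - 1*485 = 4 - 485 = -481)
E(G, v) = 1 + 2*G (E(G, v) = -4 + ((G + 5) + G) = -4 + ((5 + G) + G) = -4 + (5 + 2*G) = 1 + 2*G)
U(L, P) = √(-1 + L)
50 + D*((E(6, 0) + U(-4, 9))*(143 + 183)) = 50 - 481*((1 + 2*6) + √(-1 - 4))*(143 + 183) = 50 - 481*((1 + 12) + √(-5))*326 = 50 - 481*(13 + I*√5)*326 = 50 - 481*(4238 + 326*I*√5) = 50 + (-2038478 - 156806*I*√5) = -2038428 - 156806*I*√5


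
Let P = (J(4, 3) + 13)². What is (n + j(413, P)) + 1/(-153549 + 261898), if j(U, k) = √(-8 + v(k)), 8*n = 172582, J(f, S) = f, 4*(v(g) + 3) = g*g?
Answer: 9349543563/433396 + √83477/2 ≈ 21717.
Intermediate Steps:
v(g) = -3 + g²/4 (v(g) = -3 + (g*g)/4 = -3 + g²/4)
P = 289 (P = (4 + 13)² = 17² = 289)
n = 86291/4 (n = (⅛)*172582 = 86291/4 ≈ 21573.)
j(U, k) = √(-11 + k²/4) (j(U, k) = √(-8 + (-3 + k²/4)) = √(-11 + k²/4))
(n + j(413, P)) + 1/(-153549 + 261898) = (86291/4 + √(-44 + 289²)/2) + 1/(-153549 + 261898) = (86291/4 + √(-44 + 83521)/2) + 1/108349 = (86291/4 + √83477/2) + 1/108349 = 9349543563/433396 + √83477/2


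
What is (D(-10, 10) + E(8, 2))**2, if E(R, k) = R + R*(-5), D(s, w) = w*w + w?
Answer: 6084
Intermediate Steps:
D(s, w) = w + w**2 (D(s, w) = w**2 + w = w + w**2)
E(R, k) = -4*R (E(R, k) = R - 5*R = -4*R)
(D(-10, 10) + E(8, 2))**2 = (10*(1 + 10) - 4*8)**2 = (10*11 - 32)**2 = (110 - 32)**2 = 78**2 = 6084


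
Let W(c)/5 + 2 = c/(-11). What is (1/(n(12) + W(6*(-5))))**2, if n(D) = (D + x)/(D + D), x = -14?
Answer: 17424/219961 ≈ 0.079214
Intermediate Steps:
W(c) = -10 - 5*c/11 (W(c) = -10 + 5*(c/(-11)) = -10 + 5*(c*(-1/11)) = -10 + 5*(-c/11) = -10 - 5*c/11)
n(D) = (-14 + D)/(2*D) (n(D) = (D - 14)/(D + D) = (-14 + D)/((2*D)) = (-14 + D)*(1/(2*D)) = (-14 + D)/(2*D))
(1/(n(12) + W(6*(-5))))**2 = (1/((1/2)*(-14 + 12)/12 + (-10 - 30*(-5)/11)))**2 = (1/((1/2)*(1/12)*(-2) + (-10 - 5/11*(-30))))**2 = (1/(-1/12 + (-10 + 150/11)))**2 = (1/(-1/12 + 40/11))**2 = (1/(469/132))**2 = (132/469)**2 = 17424/219961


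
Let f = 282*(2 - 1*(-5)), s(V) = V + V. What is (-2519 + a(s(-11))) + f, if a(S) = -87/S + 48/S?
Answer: -11951/22 ≈ -543.23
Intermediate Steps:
s(V) = 2*V
a(S) = -39/S
f = 1974 (f = 282*(2 + 5) = 282*7 = 1974)
(-2519 + a(s(-11))) + f = (-2519 - 39/(2*(-11))) + 1974 = (-2519 - 39/(-22)) + 1974 = (-2519 - 39*(-1/22)) + 1974 = (-2519 + 39/22) + 1974 = -55379/22 + 1974 = -11951/22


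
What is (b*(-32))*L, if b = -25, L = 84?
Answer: 67200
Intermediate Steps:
(b*(-32))*L = -25*(-32)*84 = 800*84 = 67200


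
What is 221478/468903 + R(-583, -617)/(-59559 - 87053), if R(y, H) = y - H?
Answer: 5409231639/11457801106 ≈ 0.47210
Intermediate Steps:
221478/468903 + R(-583, -617)/(-59559 - 87053) = 221478/468903 + (-583 - 1*(-617))/(-59559 - 87053) = 221478*(1/468903) + (-583 + 617)/(-146612) = 73826/156301 + 34*(-1/146612) = 73826/156301 - 17/73306 = 5409231639/11457801106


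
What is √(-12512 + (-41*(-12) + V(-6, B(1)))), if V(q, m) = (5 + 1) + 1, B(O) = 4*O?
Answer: I*√12013 ≈ 109.6*I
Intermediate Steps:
V(q, m) = 7 (V(q, m) = 6 + 1 = 7)
√(-12512 + (-41*(-12) + V(-6, B(1)))) = √(-12512 + (-41*(-12) + 7)) = √(-12512 + (492 + 7)) = √(-12512 + 499) = √(-12013) = I*√12013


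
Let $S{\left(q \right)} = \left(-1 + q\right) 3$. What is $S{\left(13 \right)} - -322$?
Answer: $358$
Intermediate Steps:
$S{\left(q \right)} = -3 + 3 q$
$S{\left(13 \right)} - -322 = \left(-3 + 3 \cdot 13\right) - -322 = \left(-3 + 39\right) + 322 = 36 + 322 = 358$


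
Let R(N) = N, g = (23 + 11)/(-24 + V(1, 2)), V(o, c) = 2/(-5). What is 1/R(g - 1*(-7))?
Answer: 61/342 ≈ 0.17836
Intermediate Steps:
V(o, c) = -2/5 (V(o, c) = 2*(-1/5) = -2/5)
g = -85/61 (g = (23 + 11)/(-24 - 2/5) = 34/(-122/5) = 34*(-5/122) = -85/61 ≈ -1.3934)
1/R(g - 1*(-7)) = 1/(-85/61 - 1*(-7)) = 1/(-85/61 + 7) = 1/(342/61) = 61/342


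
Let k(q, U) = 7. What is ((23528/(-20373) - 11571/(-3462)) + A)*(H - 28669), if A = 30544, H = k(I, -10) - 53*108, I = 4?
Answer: -4115742681844607/3918407 ≈ -1.0504e+9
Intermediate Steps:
H = -5717 (H = 7 - 53*108 = 7 - 5724 = -5717)
((23528/(-20373) - 11571/(-3462)) + A)*(H - 28669) = ((23528/(-20373) - 11571/(-3462)) + 30544)*(-5717 - 28669) = ((23528*(-1/20373) - 11571*(-1/3462)) + 30544)*(-34386) = ((-23528/20373 + 3857/1154) + 30544)*(-34386) = (51427349/23510442 + 30544)*(-34386) = (718154367797/23510442)*(-34386) = -4115742681844607/3918407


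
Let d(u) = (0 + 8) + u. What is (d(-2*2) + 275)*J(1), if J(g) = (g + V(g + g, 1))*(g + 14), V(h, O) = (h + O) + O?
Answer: 20925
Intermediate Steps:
d(u) = 8 + u
V(h, O) = h + 2*O (V(h, O) = (O + h) + O = h + 2*O)
J(g) = (2 + 3*g)*(14 + g) (J(g) = (g + ((g + g) + 2*1))*(g + 14) = (g + (2*g + 2))*(14 + g) = (g + (2 + 2*g))*(14 + g) = (2 + 3*g)*(14 + g))
(d(-2*2) + 275)*J(1) = ((8 - 2*2) + 275)*(28 + 3*1² + 44*1) = ((8 - 4) + 275)*(28 + 3*1 + 44) = (4 + 275)*(28 + 3 + 44) = 279*75 = 20925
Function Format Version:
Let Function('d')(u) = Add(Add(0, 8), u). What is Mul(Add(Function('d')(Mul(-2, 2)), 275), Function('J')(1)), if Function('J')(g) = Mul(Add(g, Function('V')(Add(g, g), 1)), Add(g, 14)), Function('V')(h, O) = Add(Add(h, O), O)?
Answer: 20925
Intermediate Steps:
Function('d')(u) = Add(8, u)
Function('V')(h, O) = Add(h, Mul(2, O)) (Function('V')(h, O) = Add(Add(O, h), O) = Add(h, Mul(2, O)))
Function('J')(g) = Mul(Add(2, Mul(3, g)), Add(14, g)) (Function('J')(g) = Mul(Add(g, Add(Add(g, g), Mul(2, 1))), Add(g, 14)) = Mul(Add(g, Add(Mul(2, g), 2)), Add(14, g)) = Mul(Add(g, Add(2, Mul(2, g))), Add(14, g)) = Mul(Add(2, Mul(3, g)), Add(14, g)))
Mul(Add(Function('d')(Mul(-2, 2)), 275), Function('J')(1)) = Mul(Add(Add(8, Mul(-2, 2)), 275), Add(28, Mul(3, Pow(1, 2)), Mul(44, 1))) = Mul(Add(Add(8, -4), 275), Add(28, Mul(3, 1), 44)) = Mul(Add(4, 275), Add(28, 3, 44)) = Mul(279, 75) = 20925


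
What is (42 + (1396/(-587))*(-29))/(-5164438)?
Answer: -32569/1515762553 ≈ -2.1487e-5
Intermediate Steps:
(42 + (1396/(-587))*(-29))/(-5164438) = (42 + (1396*(-1/587))*(-29))*(-1/5164438) = (42 - 1396/587*(-29))*(-1/5164438) = (42 + 40484/587)*(-1/5164438) = (65138/587)*(-1/5164438) = -32569/1515762553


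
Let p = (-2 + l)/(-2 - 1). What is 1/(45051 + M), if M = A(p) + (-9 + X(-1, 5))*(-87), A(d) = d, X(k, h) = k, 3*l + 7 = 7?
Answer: 3/137765 ≈ 2.1776e-5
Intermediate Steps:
l = 0 (l = -7/3 + (⅓)*7 = -7/3 + 7/3 = 0)
p = ⅔ (p = (-2 + 0)/(-2 - 1) = -2/(-3) = -2*(-⅓) = ⅔ ≈ 0.66667)
M = 2612/3 (M = ⅔ + (-9 - 1)*(-87) = ⅔ - 10*(-87) = ⅔ + 870 = 2612/3 ≈ 870.67)
1/(45051 + M) = 1/(45051 + 2612/3) = 1/(137765/3) = 3/137765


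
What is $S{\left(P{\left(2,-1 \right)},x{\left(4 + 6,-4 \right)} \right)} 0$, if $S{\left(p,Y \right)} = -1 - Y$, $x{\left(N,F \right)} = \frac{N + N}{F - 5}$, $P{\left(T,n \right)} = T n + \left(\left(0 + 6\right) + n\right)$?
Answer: $0$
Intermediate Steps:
$P{\left(T,n \right)} = 6 + n + T n$ ($P{\left(T,n \right)} = T n + \left(6 + n\right) = 6 + n + T n$)
$x{\left(N,F \right)} = \frac{2 N}{-5 + F}$
$S{\left(P{\left(2,-1 \right)},x{\left(4 + 6,-4 \right)} \right)} 0 = \left(-1 - \frac{2 \left(4 + 6\right)}{-5 - 4}\right) 0 = \left(-1 - 2 \cdot 10 \frac{1}{-9}\right) 0 = \left(-1 - 2 \cdot 10 \left(- \frac{1}{9}\right)\right) 0 = \left(-1 - - \frac{20}{9}\right) 0 = \left(-1 + \frac{20}{9}\right) 0 = \frac{11}{9} \cdot 0 = 0$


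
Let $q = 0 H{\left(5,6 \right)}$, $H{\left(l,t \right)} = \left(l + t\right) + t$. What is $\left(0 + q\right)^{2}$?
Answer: $0$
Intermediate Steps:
$H{\left(l,t \right)} = l + 2 t$
$q = 0$ ($q = 0 \left(5 + 2 \cdot 6\right) = 0 \left(5 + 12\right) = 0 \cdot 17 = 0$)
$\left(0 + q\right)^{2} = \left(0 + 0\right)^{2} = 0^{2} = 0$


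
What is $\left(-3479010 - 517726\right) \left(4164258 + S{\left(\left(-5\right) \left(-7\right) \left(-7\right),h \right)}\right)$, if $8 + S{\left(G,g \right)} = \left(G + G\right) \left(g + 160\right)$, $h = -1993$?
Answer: $-20233156261120$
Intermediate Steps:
$S{\left(G,g \right)} = -8 + 2 G \left(160 + g\right)$ ($S{\left(G,g \right)} = -8 + \left(G + G\right) \left(g + 160\right) = -8 + 2 G \left(160 + g\right)$)
$\left(-3479010 - 517726\right) \left(4164258 + S{\left(\left(-5\right) \left(-7\right) \left(-7\right),h \right)}\right) = \left(-3479010 - 517726\right) \left(4164258 + \left(-8 + 320 \left(-5\right) \left(-7\right) \left(-7\right) + 2 \left(-5\right) \left(-7\right) \left(-7\right) \left(-1993\right)\right)\right) = - 3996736 \left(4164258 + \left(-8 + 320 \cdot 35 \left(-7\right) + 2 \cdot 35 \left(-7\right) \left(-1993\right)\right)\right) = - 3996736 \left(4164258 + \left(-8 + 320 \left(-245\right) + 2 \left(-245\right) \left(-1993\right)\right)\right) = - 3996736 \left(4164258 - -898162\right) = - 3996736 \left(4164258 + 898162\right) = \left(-3996736\right) 5062420 = -20233156261120$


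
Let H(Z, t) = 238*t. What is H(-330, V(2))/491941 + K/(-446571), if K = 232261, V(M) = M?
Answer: -3932625545/7575399459 ≈ -0.51913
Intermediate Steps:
H(-330, V(2))/491941 + K/(-446571) = (238*2)/491941 + 232261/(-446571) = 476*(1/491941) + 232261*(-1/446571) = 476/491941 - 8009/15399 = -3932625545/7575399459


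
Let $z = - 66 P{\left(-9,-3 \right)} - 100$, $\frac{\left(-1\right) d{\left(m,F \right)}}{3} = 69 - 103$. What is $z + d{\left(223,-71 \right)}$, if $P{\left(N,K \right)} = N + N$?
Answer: $1190$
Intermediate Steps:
$P{\left(N,K \right)} = 2 N$
$d{\left(m,F \right)} = 102$ ($d{\left(m,F \right)} = - 3 \left(69 - 103\right) = \left(-3\right) \left(-34\right) = 102$)
$z = 1088$ ($z = - 66 \cdot 2 \left(-9\right) - 100 = \left(-66\right) \left(-18\right) - 100 = 1188 - 100 = 1088$)
$z + d{\left(223,-71 \right)} = 1088 + 102 = 1190$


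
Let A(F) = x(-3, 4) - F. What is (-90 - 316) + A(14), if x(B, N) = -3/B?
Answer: -419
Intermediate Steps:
A(F) = 1 - F (A(F) = -3/(-3) - F = -3*(-1/3) - F = 1 - F)
(-90 - 316) + A(14) = (-90 - 316) + (1 - 1*14) = -406 + (1 - 14) = -406 - 13 = -419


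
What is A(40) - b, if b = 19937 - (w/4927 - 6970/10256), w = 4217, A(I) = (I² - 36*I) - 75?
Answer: -501569348731/25265656 ≈ -19852.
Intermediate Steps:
A(I) = -75 + I² - 36*I
b = 503716929491/25265656 (b = 19937 - (4217/4927 - 6970/10256) = 19937 - (4217*(1/4927) - 6970*1/10256) = 19937 - (4217/4927 - 3485/5128) = 19937 - 1*4454181/25265656 = 19937 - 4454181/25265656 = 503716929491/25265656 ≈ 19937.)
A(40) - b = (-75 + 40² - 36*40) - 1*503716929491/25265656 = (-75 + 1600 - 1440) - 503716929491/25265656 = 85 - 503716929491/25265656 = -501569348731/25265656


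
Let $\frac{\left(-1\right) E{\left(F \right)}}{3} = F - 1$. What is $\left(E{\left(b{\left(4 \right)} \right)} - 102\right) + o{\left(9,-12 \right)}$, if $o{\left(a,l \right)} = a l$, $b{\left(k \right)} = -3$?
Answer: $-198$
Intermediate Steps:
$E{\left(F \right)} = 3 - 3 F$ ($E{\left(F \right)} = - 3 \left(F - 1\right) = - 3 \left(-1 + F\right) = 3 - 3 F$)
$\left(E{\left(b{\left(4 \right)} \right)} - 102\right) + o{\left(9,-12 \right)} = \left(\left(3 - -9\right) - 102\right) + 9 \left(-12\right) = \left(\left(3 + 9\right) - 102\right) - 108 = \left(12 - 102\right) - 108 = -90 - 108 = -198$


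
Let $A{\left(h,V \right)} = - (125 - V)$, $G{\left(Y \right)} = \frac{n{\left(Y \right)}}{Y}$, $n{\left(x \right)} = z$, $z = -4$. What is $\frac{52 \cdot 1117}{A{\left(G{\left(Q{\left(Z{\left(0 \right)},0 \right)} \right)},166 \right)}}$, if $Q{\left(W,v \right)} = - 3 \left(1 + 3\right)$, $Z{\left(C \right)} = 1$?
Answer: $\frac{58084}{41} \approx 1416.7$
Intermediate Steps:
$Q{\left(W,v \right)} = -12$ ($Q{\left(W,v \right)} = \left(-3\right) 4 = -12$)
$n{\left(x \right)} = -4$
$G{\left(Y \right)} = - \frac{4}{Y}$
$A{\left(h,V \right)} = -125 + V$
$\frac{52 \cdot 1117}{A{\left(G{\left(Q{\left(Z{\left(0 \right)},0 \right)} \right)},166 \right)}} = \frac{52 \cdot 1117}{-125 + 166} = \frac{58084}{41}$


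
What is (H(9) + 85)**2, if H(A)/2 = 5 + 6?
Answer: 11449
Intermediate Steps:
H(A) = 22 (H(A) = 2*(5 + 6) = 2*11 = 22)
(H(9) + 85)**2 = (22 + 85)**2 = 107**2 = 11449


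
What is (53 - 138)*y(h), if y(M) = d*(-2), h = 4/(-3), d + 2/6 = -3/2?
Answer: -935/3 ≈ -311.67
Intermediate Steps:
d = -11/6 (d = -⅓ - 3/2 = -11/6 ≈ -1.8333)
h = -4/3 (h = 4*(-⅓) = -4/3 ≈ -1.3333)
y(M) = 11/3 (y(M) = -11/6*(-2) = 11/3)
(53 - 138)*y(h) = (53 - 138)*(11/3) = -85*11/3 = -935/3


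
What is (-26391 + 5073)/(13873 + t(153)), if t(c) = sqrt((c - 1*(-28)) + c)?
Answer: -8961958/5832115 + 646*sqrt(334)/5832115 ≈ -1.5346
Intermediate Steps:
t(c) = sqrt(28 + 2*c) (t(c) = sqrt((c + 28) + c) = sqrt((28 + c) + c) = sqrt(28 + 2*c))
(-26391 + 5073)/(13873 + t(153)) = (-26391 + 5073)/(13873 + sqrt(28 + 2*153)) = -21318/(13873 + sqrt(28 + 306)) = -21318/(13873 + sqrt(334))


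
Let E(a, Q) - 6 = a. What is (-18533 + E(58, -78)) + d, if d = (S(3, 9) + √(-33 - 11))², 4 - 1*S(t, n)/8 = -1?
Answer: -16913 + 160*I*√11 ≈ -16913.0 + 530.66*I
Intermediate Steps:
S(t, n) = 40 (S(t, n) = 32 - 8*(-1) = 32 + 8 = 40)
E(a, Q) = 6 + a
d = (40 + 2*I*√11)² (d = (40 + √(-33 - 11))² = (40 + √(-44))² = (40 + 2*I*√11)² ≈ 1556.0 + 530.66*I)
(-18533 + E(58, -78)) + d = (-18533 + (6 + 58)) + (1556 + 160*I*√11) = (-18533 + 64) + (1556 + 160*I*√11) = -18469 + (1556 + 160*I*√11) = -16913 + 160*I*√11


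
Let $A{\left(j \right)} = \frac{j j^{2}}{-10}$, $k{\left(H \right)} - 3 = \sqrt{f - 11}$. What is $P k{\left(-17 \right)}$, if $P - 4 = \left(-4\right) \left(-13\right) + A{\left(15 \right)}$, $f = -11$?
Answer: $- \frac{1689}{2} - \frac{563 i \sqrt{22}}{2} \approx -844.5 - 1320.4 i$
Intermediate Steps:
$k{\left(H \right)} = 3 + i \sqrt{22}$ ($k{\left(H \right)} = 3 + \sqrt{-11 - 11} = 3 + \sqrt{-22} = 3 + i \sqrt{22}$)
$A{\left(j \right)} = - \frac{j^{3}}{10}$ ($A{\left(j \right)} = j^{3} \left(- \frac{1}{10}\right) = - \frac{j^{3}}{10}$)
$P = - \frac{563}{2}$ ($P = 4 - \left(-52 + \frac{15^{3}}{10}\right) = 4 + \left(52 - \frac{675}{2}\right) = 4 - \frac{571}{2} = - \frac{563}{2} \approx -281.5$)
$P k{\left(-17 \right)} = - \frac{563 \left(3 + i \sqrt{22}\right)}{2} = - \frac{1689}{2} - \frac{563 i \sqrt{22}}{2}$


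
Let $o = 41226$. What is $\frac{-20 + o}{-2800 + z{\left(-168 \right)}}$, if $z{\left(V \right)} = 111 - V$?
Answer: $- \frac{41206}{2521} \approx -16.345$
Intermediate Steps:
$\frac{-20 + o}{-2800 + z{\left(-168 \right)}} = \frac{-20 + 41226}{-2800 + \left(111 - -168\right)} = \frac{41206}{-2800 + \left(111 + 168\right)} = \frac{41206}{-2800 + 279} = \frac{41206}{-2521} = 41206 \left(- \frac{1}{2521}\right) = - \frac{41206}{2521}$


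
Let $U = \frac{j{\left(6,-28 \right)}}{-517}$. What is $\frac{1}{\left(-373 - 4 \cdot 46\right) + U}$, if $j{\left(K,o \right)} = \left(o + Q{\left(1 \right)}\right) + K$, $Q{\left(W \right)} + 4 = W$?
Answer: $- \frac{517}{287944} \approx -0.0017955$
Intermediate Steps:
$Q{\left(W \right)} = -4 + W$
$j{\left(K,o \right)} = -3 + K + o$ ($j{\left(K,o \right)} = \left(o + \left(-4 + 1\right)\right) + K = \left(o - 3\right) + K = \left(-3 + o\right) + K = -3 + K + o$)
$U = \frac{25}{517}$ ($U = \frac{-3 + 6 - 28}{-517} = \left(-25\right) \left(- \frac{1}{517}\right) = \frac{25}{517} \approx 0.048356$)
$\frac{1}{\left(-373 - 4 \cdot 46\right) + U} = \frac{1}{\left(-373 - 4 \cdot 46\right) + \frac{25}{517}} = \frac{1}{\left(-373 - 184\right) + \frac{25}{517}} = \frac{1}{-557 + \frac{25}{517}} = \frac{1}{- \frac{287944}{517}} = - \frac{517}{287944}$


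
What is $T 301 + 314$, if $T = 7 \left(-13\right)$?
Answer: $-27077$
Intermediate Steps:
$T = -91$
$T 301 + 314 = \left(-91\right) 301 + 314 = -27391 + 314 = -27077$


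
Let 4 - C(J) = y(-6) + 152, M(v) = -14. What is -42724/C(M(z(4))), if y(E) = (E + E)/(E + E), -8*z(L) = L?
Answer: 42724/149 ≈ 286.74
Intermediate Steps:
z(L) = -L/8
y(E) = 1 (y(E) = (2*E)/((2*E)) = (2*E)*(1/(2*E)) = 1)
C(J) = -149 (C(J) = 4 - (1 + 152) = 4 - 1*153 = 4 - 153 = -149)
-42724/C(M(z(4))) = -42724/(-149) = -42724*(-1/149) = 42724/149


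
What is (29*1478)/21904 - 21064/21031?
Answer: 220022433/230331512 ≈ 0.95524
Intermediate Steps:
(29*1478)/21904 - 21064/21031 = 42862*(1/21904) - 21064*1/21031 = 21431/10952 - 21064/21031 = 220022433/230331512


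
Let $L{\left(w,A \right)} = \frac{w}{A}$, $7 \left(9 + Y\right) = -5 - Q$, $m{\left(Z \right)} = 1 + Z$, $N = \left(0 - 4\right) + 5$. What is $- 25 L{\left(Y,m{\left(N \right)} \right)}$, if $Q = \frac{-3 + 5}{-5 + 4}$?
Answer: $\frac{825}{7} \approx 117.86$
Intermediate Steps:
$Q = -2$ ($Q = \frac{2}{-1} = 2 \left(-1\right) = -2$)
$N = 1$ ($N = -4 + 5 = 1$)
$Y = - \frac{66}{7}$ ($Y = -9 + \frac{-5 - -2}{7} = -9 + \frac{-5 + 2}{7} = -9 + \frac{1}{7} \left(-3\right) = -9 - \frac{3}{7} = - \frac{66}{7} \approx -9.4286$)
$- 25 L{\left(Y,m{\left(N \right)} \right)} = - 25 \left(- \frac{66}{7 \left(1 + 1\right)}\right) = - 25 \left(- \frac{66}{7 \cdot 2}\right) = - 25 \left(\left(- \frac{66}{7}\right) \frac{1}{2}\right) = \left(-25\right) \left(- \frac{33}{7}\right) = \frac{825}{7}$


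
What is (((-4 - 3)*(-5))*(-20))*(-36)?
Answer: 25200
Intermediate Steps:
(((-4 - 3)*(-5))*(-20))*(-36) = (-7*(-5)*(-20))*(-36) = (35*(-20))*(-36) = -700*(-36) = 25200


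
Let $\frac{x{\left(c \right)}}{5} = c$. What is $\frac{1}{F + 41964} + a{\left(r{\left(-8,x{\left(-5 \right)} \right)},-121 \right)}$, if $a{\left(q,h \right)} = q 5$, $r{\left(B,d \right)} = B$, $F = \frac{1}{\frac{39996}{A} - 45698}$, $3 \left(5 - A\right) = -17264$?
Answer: $- \frac{1325215202647326}{33130399803577} \approx -40.0$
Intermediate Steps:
$A = \frac{17279}{3}$ ($A = 5 - - \frac{17264}{3} = 5 + \frac{17264}{3} = \frac{17279}{3} \approx 5759.7$)
$x{\left(c \right)} = 5 c$
$F = - \frac{17279}{789495754}$ ($F = \frac{1}{\frac{39996}{\frac{17279}{3}} - 45698} = \frac{1}{39996 \cdot \frac{3}{17279} - 45698} = \frac{1}{\frac{119988}{17279} - 45698} = \frac{1}{- \frac{789495754}{17279}} = - \frac{17279}{789495754} \approx -2.1886 \cdot 10^{-5}$)
$a{\left(q,h \right)} = 5 q$
$\frac{1}{F + 41964} + a{\left(r{\left(-8,x{\left(-5 \right)} \right)},-121 \right)} = \frac{1}{- \frac{17279}{789495754} + 41964} + 5 \left(-8\right) = \frac{1}{\frac{33130399803577}{789495754}} - 40 = \frac{789495754}{33130399803577} - 40 = - \frac{1325215202647326}{33130399803577}$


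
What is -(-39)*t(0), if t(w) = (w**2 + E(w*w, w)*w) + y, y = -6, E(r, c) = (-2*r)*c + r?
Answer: -234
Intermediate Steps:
E(r, c) = r - 2*c*r (E(r, c) = -2*c*r + r = r - 2*c*r)
t(w) = -6 + w**2 + w**3*(1 - 2*w) (t(w) = (w**2 + ((w*w)*(1 - 2*w))*w) - 6 = (w**2 + (w**2*(1 - 2*w))*w) - 6 = (w**2 + w**3*(1 - 2*w)) - 6 = -6 + w**2 + w**3*(1 - 2*w))
-(-39)*t(0) = -(-39)*(-6 + 0**2 + 0**3*(1 - 2*0)) = -(-39)*(-6 + 0 + 0*(1 + 0)) = -(-39)*(-6 + 0 + 0*1) = -(-39)*(-6 + 0 + 0) = -(-39)*(-6) = -1*234 = -234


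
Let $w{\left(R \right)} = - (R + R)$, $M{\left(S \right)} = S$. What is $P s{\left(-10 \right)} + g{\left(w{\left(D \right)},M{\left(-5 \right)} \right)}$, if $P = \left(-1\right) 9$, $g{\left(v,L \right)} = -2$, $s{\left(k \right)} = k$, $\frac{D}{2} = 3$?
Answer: $88$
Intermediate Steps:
$D = 6$ ($D = 2 \cdot 3 = 6$)
$w{\left(R \right)} = - 2 R$
$P = -9$
$P s{\left(-10 \right)} + g{\left(w{\left(D \right)},M{\left(-5 \right)} \right)} = \left(-9\right) \left(-10\right) - 2 = 90 - 2 = 88$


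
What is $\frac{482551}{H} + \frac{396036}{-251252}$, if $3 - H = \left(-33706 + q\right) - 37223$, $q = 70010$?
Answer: $\frac{30219189665}{57913586} \approx 521.8$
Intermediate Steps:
$H = 922$ ($H = 3 - \left(\left(-33706 + 70010\right) - 37223\right) = 3 - \left(36304 - 37223\right) = 3 - -919 = 3 + 919 = 922$)
$\frac{482551}{H} + \frac{396036}{-251252} = \frac{482551}{922} + \frac{396036}{-251252} = 482551 \cdot \frac{1}{922} + 396036 \left(- \frac{1}{251252}\right) = \frac{482551}{922} - \frac{99009}{62813} = \frac{30219189665}{57913586}$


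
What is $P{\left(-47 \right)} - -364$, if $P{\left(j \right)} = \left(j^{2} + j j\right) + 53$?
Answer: $4835$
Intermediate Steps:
$P{\left(j \right)} = 53 + 2 j^{2}$ ($P{\left(j \right)} = \left(j^{2} + j^{2}\right) + 53 = 2 j^{2} + 53 = 53 + 2 j^{2}$)
$P{\left(-47 \right)} - -364 = \left(53 + 2 \left(-47\right)^{2}\right) - -364 = \left(53 + 2 \cdot 2209\right) + 364 = \left(53 + 4418\right) + 364 = 4471 + 364 = 4835$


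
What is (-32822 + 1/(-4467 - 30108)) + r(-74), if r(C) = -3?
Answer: -1134924376/34575 ≈ -32825.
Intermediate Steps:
(-32822 + 1/(-4467 - 30108)) + r(-74) = (-32822 + 1/(-4467 - 30108)) - 3 = (-32822 + 1/(-34575)) - 3 = (-32822 - 1/34575) - 3 = -1134820651/34575 - 3 = -1134924376/34575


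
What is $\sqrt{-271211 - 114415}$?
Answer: $i \sqrt{385626} \approx 620.99 i$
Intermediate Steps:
$\sqrt{-271211 - 114415} = \sqrt{-385626} = i \sqrt{385626}$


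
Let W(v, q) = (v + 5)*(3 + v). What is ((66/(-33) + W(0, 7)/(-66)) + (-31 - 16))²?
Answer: 1172889/484 ≈ 2423.3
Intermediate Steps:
W(v, q) = (3 + v)*(5 + v) (W(v, q) = (5 + v)*(3 + v) = (3 + v)*(5 + v))
((66/(-33) + W(0, 7)/(-66)) + (-31 - 16))² = ((66/(-33) + (15 + 0² + 8*0)/(-66)) + (-31 - 16))² = ((66*(-1/33) + (15 + 0 + 0)*(-1/66)) - 47)² = ((-2 + 15*(-1/66)) - 47)² = ((-2 - 5/22) - 47)² = (-49/22 - 47)² = (-1083/22)² = 1172889/484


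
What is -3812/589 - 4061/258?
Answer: -3375425/151962 ≈ -22.212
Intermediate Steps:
-3812/589 - 4061/258 = -3375425/151962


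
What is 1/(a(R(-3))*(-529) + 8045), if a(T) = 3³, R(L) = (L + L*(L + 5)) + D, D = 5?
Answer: -1/6238 ≈ -0.00016031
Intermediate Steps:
R(L) = 5 + L + L*(5 + L) (R(L) = (L + L*(L + 5)) + 5 = (L + L*(5 + L)) + 5 = 5 + L + L*(5 + L))
a(T) = 27
1/(a(R(-3))*(-529) + 8045) = 1/(27*(-529) + 8045) = 1/(-14283 + 8045) = 1/(-6238) = -1/6238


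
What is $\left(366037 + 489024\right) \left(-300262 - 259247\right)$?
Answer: $-478414325049$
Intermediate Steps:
$\left(366037 + 489024\right) \left(-300262 - 259247\right) = 855061 \left(-300262 - 259247\right) = 855061 \left(-559509\right) = -478414325049$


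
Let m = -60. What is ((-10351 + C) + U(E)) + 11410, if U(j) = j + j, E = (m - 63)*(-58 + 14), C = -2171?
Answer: 9712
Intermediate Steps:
E = 5412 (E = (-60 - 63)*(-58 + 14) = -123*(-44) = 5412)
U(j) = 2*j
((-10351 + C) + U(E)) + 11410 = ((-10351 - 2171) + 2*5412) + 11410 = (-12522 + 10824) + 11410 = -1698 + 11410 = 9712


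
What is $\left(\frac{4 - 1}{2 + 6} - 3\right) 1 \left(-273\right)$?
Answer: $\frac{5733}{8} \approx 716.63$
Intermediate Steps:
$\left(\frac{4 - 1}{2 + 6} - 3\right) 1 \left(-273\right) = \left(\frac{3}{8} - 3\right) 1 \left(-273\right) = \left(- \frac{21}{8}\right) 1 \left(-273\right) = \left(- \frac{21}{8}\right) \left(-273\right) = \frac{5733}{8}$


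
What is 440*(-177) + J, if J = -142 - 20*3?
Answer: -78082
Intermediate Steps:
J = -202 (J = -142 - 60 = -202)
440*(-177) + J = 440*(-177) - 202 = -77880 - 202 = -78082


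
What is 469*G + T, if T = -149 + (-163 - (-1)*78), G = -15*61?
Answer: -429369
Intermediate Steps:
G = -915
T = -234 (T = -149 + (-163 - 1*(-78)) = -149 + (-163 + 78) = -149 - 85 = -234)
469*G + T = 469*(-915) - 234 = -429135 - 234 = -429369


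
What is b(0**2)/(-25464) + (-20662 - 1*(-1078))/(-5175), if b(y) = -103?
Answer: 55468889/14641800 ≈ 3.7884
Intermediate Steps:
b(0**2)/(-25464) + (-20662 - 1*(-1078))/(-5175) = -103/(-25464) + (-20662 - 1*(-1078))/(-5175) = -103*(-1/25464) + (-20662 + 1078)*(-1/5175) = 103/25464 - 19584*(-1/5175) = 103/25464 + 2176/575 = 55468889/14641800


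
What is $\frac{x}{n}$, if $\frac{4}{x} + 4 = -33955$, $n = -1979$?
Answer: $\frac{4}{67204861} \approx 5.9519 \cdot 10^{-8}$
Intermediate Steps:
$x = - \frac{4}{33959}$ ($x = \frac{4}{-4 - 33955} = \frac{4}{-33959} = 4 \left(- \frac{1}{33959}\right) = - \frac{4}{33959} \approx -0.00011779$)
$\frac{x}{n} = - \frac{4}{33959 \left(-1979\right)} = \left(- \frac{4}{33959}\right) \left(- \frac{1}{1979}\right) = \frac{4}{67204861}$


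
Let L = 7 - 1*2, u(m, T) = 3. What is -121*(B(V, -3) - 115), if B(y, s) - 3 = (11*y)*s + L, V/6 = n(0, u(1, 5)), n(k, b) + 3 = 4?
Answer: 36905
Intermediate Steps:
L = 5 (L = 7 - 2 = 5)
n(k, b) = 1 (n(k, b) = -3 + 4 = 1)
V = 6 (V = 6*1 = 6)
B(y, s) = 8 + 11*s*y (B(y, s) = 3 + ((11*y)*s + 5) = 3 + (11*s*y + 5) = 3 + (5 + 11*s*y) = 8 + 11*s*y)
-121*(B(V, -3) - 115) = -121*((8 + 11*(-3)*6) - 115) = -121*((8 - 198) - 115) = -121*(-190 - 115) = -121*(-305) = 36905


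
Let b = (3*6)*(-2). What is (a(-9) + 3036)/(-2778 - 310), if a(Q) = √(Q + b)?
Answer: -759/772 - 3*I*√5/3088 ≈ -0.98316 - 0.0021723*I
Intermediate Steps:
b = -36 (b = 18*(-2) = -36)
a(Q) = √(-36 + Q) (a(Q) = √(Q - 36) = √(-36 + Q))
(a(-9) + 3036)/(-2778 - 310) = (√(-36 - 9) + 3036)/(-2778 - 310) = (√(-45) + 3036)/(-3088) = (3*I*√5 + 3036)*(-1/3088) = (3036 + 3*I*√5)*(-1/3088) = -759/772 - 3*I*√5/3088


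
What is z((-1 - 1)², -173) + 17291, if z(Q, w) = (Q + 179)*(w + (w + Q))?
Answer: -45295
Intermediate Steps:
z(Q, w) = (179 + Q)*(Q + 2*w) (z(Q, w) = (179 + Q)*(w + (Q + w)) = (179 + Q)*(Q + 2*w))
z((-1 - 1)², -173) + 17291 = (((-1 - 1)²)² + 179*(-1 - 1)² + 358*(-173) + 2*(-1 - 1)²*(-173)) + 17291 = (((-2)²)² + 179*(-2)² - 61934 + 2*(-2)²*(-173)) + 17291 = (4² + 179*4 - 61934 + 2*4*(-173)) + 17291 = (16 + 716 - 61934 - 1384) + 17291 = -62586 + 17291 = -45295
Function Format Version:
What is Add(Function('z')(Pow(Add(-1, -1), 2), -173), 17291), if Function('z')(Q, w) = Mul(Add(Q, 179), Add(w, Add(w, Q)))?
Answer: -45295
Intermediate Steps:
Function('z')(Q, w) = Mul(Add(179, Q), Add(Q, Mul(2, w))) (Function('z')(Q, w) = Mul(Add(179, Q), Add(w, Add(Q, w))) = Mul(Add(179, Q), Add(Q, Mul(2, w))))
Add(Function('z')(Pow(Add(-1, -1), 2), -173), 17291) = Add(Add(Pow(Pow(Add(-1, -1), 2), 2), Mul(179, Pow(Add(-1, -1), 2)), Mul(358, -173), Mul(2, Pow(Add(-1, -1), 2), -173)), 17291) = Add(Add(Pow(Pow(-2, 2), 2), Mul(179, Pow(-2, 2)), -61934, Mul(2, Pow(-2, 2), -173)), 17291) = Add(Add(Pow(4, 2), Mul(179, 4), -61934, Mul(2, 4, -173)), 17291) = Add(Add(16, 716, -61934, -1384), 17291) = Add(-62586, 17291) = -45295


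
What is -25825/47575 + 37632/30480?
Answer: 835997/1208405 ≈ 0.69182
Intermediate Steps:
-25825/47575 + 37632/30480 = -25825*1/47575 + 37632*(1/30480) = -1033/1903 + 784/635 = 835997/1208405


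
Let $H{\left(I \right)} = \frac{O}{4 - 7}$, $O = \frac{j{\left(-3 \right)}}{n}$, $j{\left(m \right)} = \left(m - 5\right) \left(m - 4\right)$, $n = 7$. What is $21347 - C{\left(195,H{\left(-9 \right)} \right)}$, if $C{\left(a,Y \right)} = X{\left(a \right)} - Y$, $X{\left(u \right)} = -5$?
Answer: $\frac{64048}{3} \approx 21349.0$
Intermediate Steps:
$j{\left(m \right)} = \left(-5 + m\right) \left(-4 + m\right)$
$O = 8$ ($O = \frac{20 + \left(-3\right)^{2} - -27}{7} = \left(20 + 9 + 27\right) \frac{1}{7} = 56 \cdot \frac{1}{7} = 8$)
$H{\left(I \right)} = - \frac{8}{3}$ ($H{\left(I \right)} = \frac{8}{4 - 7} = \frac{8}{-3} = 8 \left(- \frac{1}{3}\right) = - \frac{8}{3}$)
$C{\left(a,Y \right)} = -5 - Y$
$21347 - C{\left(195,H{\left(-9 \right)} \right)} = 21347 - \left(-5 - - \frac{8}{3}\right) = 21347 - \left(-5 + \frac{8}{3}\right) = 21347 - - \frac{7}{3} = 21347 + \frac{7}{3} = \frac{64048}{3}$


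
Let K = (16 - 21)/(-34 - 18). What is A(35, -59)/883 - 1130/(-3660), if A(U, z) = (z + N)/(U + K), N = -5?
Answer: 180878627/589799850 ≈ 0.30668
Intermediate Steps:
K = 5/52 (K = -5/(-52) = -5*(-1/52) = 5/52 ≈ 0.096154)
A(U, z) = (-5 + z)/(5/52 + U) (A(U, z) = (z - 5)/(U + 5/52) = (-5 + z)/(5/52 + U))
A(35, -59)/883 - 1130/(-3660) = (52*(-5 - 59)/(5 + 52*35))/883 - 1130/(-3660) = (52*(-64)/(5 + 1820))*(1/883) - 1130*(-1/3660) = (52*(-64)/1825)*(1/883) + 113/366 = (52*(1/1825)*(-64))*(1/883) + 113/366 = -3328/1825*1/883 + 113/366 = -3328/1611475 + 113/366 = 180878627/589799850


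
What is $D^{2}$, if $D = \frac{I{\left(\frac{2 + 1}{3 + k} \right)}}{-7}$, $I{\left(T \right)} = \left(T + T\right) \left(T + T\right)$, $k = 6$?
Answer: $\frac{16}{3969} \approx 0.0040312$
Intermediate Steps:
$I{\left(T \right)} = 4 T^{2}$ ($I{\left(T \right)} = 2 T 2 T = 4 T^{2}$)
$D = - \frac{4}{63}$ ($D = \frac{4 \left(\frac{2 + 1}{3 + 6}\right)^{2}}{-7} = 4 \left(\frac{3}{9}\right)^{2} \left(- \frac{1}{7}\right) = 4 \left(3 \cdot \frac{1}{9}\right)^{2} \left(- \frac{1}{7}\right) = \frac{4}{9} \left(- \frac{1}{7}\right) = - \frac{4}{63} \approx -0.063492$)
$D^{2} = \left(- \frac{4}{63}\right)^{2} = \frac{16}{3969}$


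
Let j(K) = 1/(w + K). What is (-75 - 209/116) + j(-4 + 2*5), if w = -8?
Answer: -8967/116 ≈ -77.302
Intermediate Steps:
j(K) = 1/(-8 + K)
(-75 - 209/116) + j(-4 + 2*5) = (-75 - 209/116) + 1/(-8 + (-4 + 2*5)) = (-75 - 209*1/116) + 1/(-8 + (-4 + 10)) = (-75 - 209/116) + 1/(-8 + 6) = -8909/116 + 1/(-2) = -8909/116 - ½ = -8967/116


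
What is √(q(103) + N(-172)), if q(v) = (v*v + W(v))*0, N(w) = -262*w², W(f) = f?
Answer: 172*I*√262 ≈ 2784.1*I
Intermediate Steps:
q(v) = 0 (q(v) = (v*v + v)*0 = (v² + v)*0 = (v + v²)*0 = 0)
√(q(103) + N(-172)) = √(0 - 262*(-172)²) = √(0 - 262*29584) = √(0 - 7751008) = √(-7751008) = 172*I*√262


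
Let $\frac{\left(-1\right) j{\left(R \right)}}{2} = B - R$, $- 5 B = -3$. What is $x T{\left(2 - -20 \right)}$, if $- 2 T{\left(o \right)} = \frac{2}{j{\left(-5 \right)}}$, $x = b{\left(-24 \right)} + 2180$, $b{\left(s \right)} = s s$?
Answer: $\frac{3445}{14} \approx 246.07$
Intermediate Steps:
$B = \frac{3}{5}$ ($B = \left(- \frac{1}{5}\right) \left(-3\right) = \frac{3}{5} \approx 0.6$)
$b{\left(s \right)} = s^{2}$
$j{\left(R \right)} = - \frac{6}{5} + 2 R$ ($j{\left(R \right)} = - 2 \left(\frac{3}{5} - R\right) = - \frac{6}{5} + 2 R$)
$x = 2756$ ($x = \left(-24\right)^{2} + 2180 = 576 + 2180 = 2756$)
$T{\left(o \right)} = \frac{5}{56}$ ($T{\left(o \right)} = - \frac{2 \frac{1}{- \frac{6}{5} + 2 \left(-5\right)}}{2} = - \frac{2 \frac{1}{- \frac{6}{5} - 10}}{2} = - \frac{2 \frac{1}{- \frac{56}{5}}}{2} = - \frac{2 \left(- \frac{5}{56}\right)}{2} = \left(- \frac{1}{2}\right) \left(- \frac{5}{28}\right) = \frac{5}{56}$)
$x T{\left(2 - -20 \right)} = 2756 \cdot \frac{5}{56} = \frac{3445}{14}$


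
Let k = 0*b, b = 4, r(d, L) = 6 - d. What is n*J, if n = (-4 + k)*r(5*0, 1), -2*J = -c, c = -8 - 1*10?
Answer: 216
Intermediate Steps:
c = -18 (c = -8 - 10 = -18)
J = -9 (J = -(-1)*(-18)/2 = -½*18 = -9)
k = 0 (k = 0*4 = 0)
n = -24 (n = (-4 + 0)*(6 - 5*0) = -4*(6 - 1*0) = -4*(6 + 0) = -4*6 = -24)
n*J = -24*(-9) = 216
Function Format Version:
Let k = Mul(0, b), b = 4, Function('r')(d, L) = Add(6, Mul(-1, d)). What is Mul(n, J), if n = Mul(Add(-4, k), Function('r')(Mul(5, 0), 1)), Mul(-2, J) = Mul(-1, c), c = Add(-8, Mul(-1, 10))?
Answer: 216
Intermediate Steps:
c = -18 (c = Add(-8, -10) = -18)
J = -9 (J = Mul(Rational(-1, 2), Mul(-1, -18)) = Mul(Rational(-1, 2), 18) = -9)
k = 0 (k = Mul(0, 4) = 0)
n = -24 (n = Mul(Add(-4, 0), Add(6, Mul(-1, Mul(5, 0)))) = Mul(-4, Add(6, Mul(-1, 0))) = Mul(-4, Add(6, 0)) = Mul(-4, 6) = -24)
Mul(n, J) = Mul(-24, -9) = 216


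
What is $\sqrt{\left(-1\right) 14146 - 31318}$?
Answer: $2 i \sqrt{11366} \approx 213.22 i$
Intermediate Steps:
$\sqrt{\left(-1\right) 14146 - 31318} = \sqrt{-14146 - 31318} = \sqrt{-45464} = 2 i \sqrt{11366}$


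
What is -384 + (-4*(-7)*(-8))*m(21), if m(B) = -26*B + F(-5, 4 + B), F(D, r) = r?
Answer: 116320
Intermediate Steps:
m(B) = 4 - 25*B (m(B) = -26*B + (4 + B) = 4 - 25*B)
-384 + (-4*(-7)*(-8))*m(21) = -384 + (-4*(-7)*(-8))*(4 - 25*21) = -384 + (28*(-8))*(4 - 525) = -384 - 224*(-521) = -384 + 116704 = 116320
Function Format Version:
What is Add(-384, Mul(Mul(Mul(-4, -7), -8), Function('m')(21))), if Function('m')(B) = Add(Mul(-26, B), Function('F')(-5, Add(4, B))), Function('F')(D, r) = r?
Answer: 116320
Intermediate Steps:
Function('m')(B) = Add(4, Mul(-25, B)) (Function('m')(B) = Add(Mul(-26, B), Add(4, B)) = Add(4, Mul(-25, B)))
Add(-384, Mul(Mul(Mul(-4, -7), -8), Function('m')(21))) = Add(-384, Mul(Mul(Mul(-4, -7), -8), Add(4, Mul(-25, 21)))) = Add(-384, Mul(Mul(28, -8), Add(4, -525))) = Add(-384, Mul(-224, -521)) = Add(-384, 116704) = 116320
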